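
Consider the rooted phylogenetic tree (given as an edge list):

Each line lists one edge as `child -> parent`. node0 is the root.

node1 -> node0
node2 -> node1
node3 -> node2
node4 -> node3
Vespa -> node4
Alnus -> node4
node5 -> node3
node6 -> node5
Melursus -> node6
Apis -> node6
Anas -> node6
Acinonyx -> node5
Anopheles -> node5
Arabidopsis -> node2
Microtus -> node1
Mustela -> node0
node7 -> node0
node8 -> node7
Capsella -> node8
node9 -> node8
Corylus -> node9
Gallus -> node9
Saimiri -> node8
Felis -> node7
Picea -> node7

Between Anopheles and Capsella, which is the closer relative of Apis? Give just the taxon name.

Anopheles

The MRCA of Apis and Anopheles subtends ((Melursus,Apis,Anas),Acinonyx,Anopheles) (5 taxa).
The MRCA of Apis and Capsella is the root, subtending the entire tree (16 taxa).
The first is nested inside the second, so Apis shares a more recent common ancestor with Anopheles.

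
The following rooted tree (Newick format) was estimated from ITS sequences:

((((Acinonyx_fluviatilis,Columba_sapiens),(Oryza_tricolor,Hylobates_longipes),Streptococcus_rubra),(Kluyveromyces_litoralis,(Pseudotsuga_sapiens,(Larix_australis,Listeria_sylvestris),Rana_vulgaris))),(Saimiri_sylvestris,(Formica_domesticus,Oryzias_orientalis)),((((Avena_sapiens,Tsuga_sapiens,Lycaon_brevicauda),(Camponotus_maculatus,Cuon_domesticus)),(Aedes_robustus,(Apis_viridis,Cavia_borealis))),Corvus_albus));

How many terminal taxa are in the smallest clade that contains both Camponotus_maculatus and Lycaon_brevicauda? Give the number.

5

The MRCA of Camponotus_maculatus and Lycaon_brevicauda is the node subtending ((Avena_sapiens,Tsuga_sapiens,Lycaon_brevicauda),(Camponotus_maculatus,Cuon_domesticus)).
That clade contains 5 terminal taxa: Avena_sapiens, Camponotus_maculatus, Cuon_domesticus, Lycaon_brevicauda, Tsuga_sapiens.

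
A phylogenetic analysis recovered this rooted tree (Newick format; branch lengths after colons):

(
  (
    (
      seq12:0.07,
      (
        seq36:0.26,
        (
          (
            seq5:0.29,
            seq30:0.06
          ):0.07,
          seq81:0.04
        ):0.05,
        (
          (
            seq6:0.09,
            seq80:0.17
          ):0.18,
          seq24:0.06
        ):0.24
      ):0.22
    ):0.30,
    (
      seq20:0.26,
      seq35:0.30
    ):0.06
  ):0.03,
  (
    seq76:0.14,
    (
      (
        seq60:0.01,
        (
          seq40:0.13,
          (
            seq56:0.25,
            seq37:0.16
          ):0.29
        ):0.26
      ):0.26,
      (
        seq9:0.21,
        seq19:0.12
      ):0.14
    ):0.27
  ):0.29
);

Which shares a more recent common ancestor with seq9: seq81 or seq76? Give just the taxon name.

seq76

The MRCA of seq9 and seq76 subtends (seq76,((seq60,(seq40,(seq56,seq37))),(seq9,seq19))) (7 taxa).
The MRCA of seq9 and seq81 is the root, subtending the entire tree (17 taxa).
The first is nested inside the second, so seq9 shares a more recent common ancestor with seq76.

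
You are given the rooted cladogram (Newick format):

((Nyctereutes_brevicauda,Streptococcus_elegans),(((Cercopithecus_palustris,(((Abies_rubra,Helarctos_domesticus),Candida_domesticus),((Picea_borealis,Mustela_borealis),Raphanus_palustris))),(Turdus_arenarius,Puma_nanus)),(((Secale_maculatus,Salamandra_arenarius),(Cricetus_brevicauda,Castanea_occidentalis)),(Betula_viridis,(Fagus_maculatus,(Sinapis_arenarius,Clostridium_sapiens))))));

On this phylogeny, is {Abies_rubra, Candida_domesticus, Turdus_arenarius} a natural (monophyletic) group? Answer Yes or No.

The MRCA of the listed taxa subtends ((Cercopithecus_palustris,(((Abies_rubra,Helarctos_domesticus),Candida_domesticus),((Picea_borealis,Mustela_borealis),Raphanus_palustris))),(Turdus_arenarius,Puma_nanus)).
That clade also contains Cercopithecus_palustris, Helarctos_domesticus, Mustela_borealis, Picea_borealis, Puma_nanus, Raphanus_palustris, which are not in the proposed group, so the group is not monophyletic.

No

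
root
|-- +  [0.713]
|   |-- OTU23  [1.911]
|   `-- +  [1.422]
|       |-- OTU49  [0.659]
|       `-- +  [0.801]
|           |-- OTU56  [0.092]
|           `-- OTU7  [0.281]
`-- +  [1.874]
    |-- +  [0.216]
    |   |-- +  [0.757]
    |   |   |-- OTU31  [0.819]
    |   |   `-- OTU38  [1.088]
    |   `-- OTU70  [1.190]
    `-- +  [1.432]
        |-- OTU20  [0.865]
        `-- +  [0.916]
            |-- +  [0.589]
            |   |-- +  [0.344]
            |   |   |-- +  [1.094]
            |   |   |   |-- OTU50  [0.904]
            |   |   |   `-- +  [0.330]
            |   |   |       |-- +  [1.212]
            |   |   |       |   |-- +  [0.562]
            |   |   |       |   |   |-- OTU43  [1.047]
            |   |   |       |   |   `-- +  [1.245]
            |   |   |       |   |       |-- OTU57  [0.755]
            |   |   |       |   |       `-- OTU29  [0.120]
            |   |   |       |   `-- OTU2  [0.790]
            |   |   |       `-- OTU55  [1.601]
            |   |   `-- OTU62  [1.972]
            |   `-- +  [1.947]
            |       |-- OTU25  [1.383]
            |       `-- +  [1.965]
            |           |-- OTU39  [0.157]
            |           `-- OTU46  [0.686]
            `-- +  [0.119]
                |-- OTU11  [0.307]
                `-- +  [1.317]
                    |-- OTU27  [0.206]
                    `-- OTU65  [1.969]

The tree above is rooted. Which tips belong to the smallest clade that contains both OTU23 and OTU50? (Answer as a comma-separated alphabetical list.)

OTU11, OTU2, OTU20, OTU23, OTU25, OTU27, OTU29, OTU31, OTU38, OTU39, OTU43, OTU46, OTU49, OTU50, OTU55, OTU56, OTU57, OTU62, OTU65, OTU7, OTU70

Tracing OTU23: it sits inside (OTU23,(OTU49,(OTU56,OTU7))).
Tracing OTU50: it sits inside (OTU50,(((OTU43,(OTU57,OTU29)),OTU2),OTU55)).
The smallest clade enclosing both is the whole tree (their MRCA is the root), so the answer is all 21 tips in alphabetical order.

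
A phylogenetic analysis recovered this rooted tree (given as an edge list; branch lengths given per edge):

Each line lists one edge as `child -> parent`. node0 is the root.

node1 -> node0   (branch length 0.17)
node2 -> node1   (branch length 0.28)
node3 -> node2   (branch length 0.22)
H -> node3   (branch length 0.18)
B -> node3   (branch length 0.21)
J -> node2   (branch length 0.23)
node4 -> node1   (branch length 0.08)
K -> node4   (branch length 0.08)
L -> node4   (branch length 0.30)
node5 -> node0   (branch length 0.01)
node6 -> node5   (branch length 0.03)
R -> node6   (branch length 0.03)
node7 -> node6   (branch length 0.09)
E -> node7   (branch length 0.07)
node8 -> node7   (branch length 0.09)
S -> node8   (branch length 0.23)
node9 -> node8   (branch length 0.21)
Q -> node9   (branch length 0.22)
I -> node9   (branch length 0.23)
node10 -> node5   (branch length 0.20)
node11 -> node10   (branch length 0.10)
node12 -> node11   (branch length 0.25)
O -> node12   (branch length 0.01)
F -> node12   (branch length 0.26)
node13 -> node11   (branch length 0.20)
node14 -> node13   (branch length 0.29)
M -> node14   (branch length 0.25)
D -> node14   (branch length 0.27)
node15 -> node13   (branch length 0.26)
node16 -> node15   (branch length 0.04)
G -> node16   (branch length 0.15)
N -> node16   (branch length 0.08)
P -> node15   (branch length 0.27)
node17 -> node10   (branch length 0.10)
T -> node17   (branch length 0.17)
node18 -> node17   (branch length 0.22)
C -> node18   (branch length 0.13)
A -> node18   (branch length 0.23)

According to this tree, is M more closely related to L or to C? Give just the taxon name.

C

The MRCA of M and C subtends (((O,F),((M,D),((G,N),P))),(T,(C,A))) (10 taxa).
The MRCA of M and L is the root, subtending the entire tree (20 taxa).
The first is nested inside the second, so M shares a more recent common ancestor with C.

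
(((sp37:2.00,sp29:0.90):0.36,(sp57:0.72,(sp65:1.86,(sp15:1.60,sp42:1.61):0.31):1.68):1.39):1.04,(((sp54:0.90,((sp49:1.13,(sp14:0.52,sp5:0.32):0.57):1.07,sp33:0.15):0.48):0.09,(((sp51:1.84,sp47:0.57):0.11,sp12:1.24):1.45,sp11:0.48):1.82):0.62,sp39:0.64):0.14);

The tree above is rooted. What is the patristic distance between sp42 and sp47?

10.74

The path runs sp42 → … → MRCA → … → sp47; the MRCA is the root of the tree.
Branch lengths along that path: 1.61 + 0.31 + 1.68 + 1.39 + 1.04 + 0.14 + 0.62 + 1.82 + 1.45 + 0.11 + 0.57 = 10.74.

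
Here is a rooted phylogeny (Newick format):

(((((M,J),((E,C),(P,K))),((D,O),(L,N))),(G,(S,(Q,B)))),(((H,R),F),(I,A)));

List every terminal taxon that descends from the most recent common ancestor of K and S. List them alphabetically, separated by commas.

Tracing K: it sits inside (P,K).
Tracing S: it sits inside (S,(Q,B)).
The smallest clade enclosing both is ((((M,J),((E,C),(P,K))),((D,O),(L,N))),(G,(S,(Q,B)))); the answer is its 14 terminal taxa in alphabetical order.

B, C, D, E, G, J, K, L, M, N, O, P, Q, S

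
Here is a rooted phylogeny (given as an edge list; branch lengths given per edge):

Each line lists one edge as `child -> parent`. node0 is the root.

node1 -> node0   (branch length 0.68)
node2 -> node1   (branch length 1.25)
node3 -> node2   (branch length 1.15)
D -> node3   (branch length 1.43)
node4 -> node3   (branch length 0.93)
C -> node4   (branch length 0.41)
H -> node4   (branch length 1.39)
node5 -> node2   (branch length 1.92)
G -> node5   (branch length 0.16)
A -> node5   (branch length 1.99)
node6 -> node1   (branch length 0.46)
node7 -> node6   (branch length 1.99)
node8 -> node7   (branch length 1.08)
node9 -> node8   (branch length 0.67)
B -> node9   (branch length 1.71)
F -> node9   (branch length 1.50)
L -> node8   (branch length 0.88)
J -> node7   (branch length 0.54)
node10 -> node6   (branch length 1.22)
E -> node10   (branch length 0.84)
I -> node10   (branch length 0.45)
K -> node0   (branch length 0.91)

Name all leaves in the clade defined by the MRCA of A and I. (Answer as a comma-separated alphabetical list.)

A, B, C, D, E, F, G, H, I, J, L

Tracing A: it sits inside (G,A).
Tracing I: it sits inside (E,I).
The smallest clade enclosing both is (((D,(C,H)),(G,A)),((((B,F),L),J),(E,I))); the answer is its 11 terminal taxa in alphabetical order.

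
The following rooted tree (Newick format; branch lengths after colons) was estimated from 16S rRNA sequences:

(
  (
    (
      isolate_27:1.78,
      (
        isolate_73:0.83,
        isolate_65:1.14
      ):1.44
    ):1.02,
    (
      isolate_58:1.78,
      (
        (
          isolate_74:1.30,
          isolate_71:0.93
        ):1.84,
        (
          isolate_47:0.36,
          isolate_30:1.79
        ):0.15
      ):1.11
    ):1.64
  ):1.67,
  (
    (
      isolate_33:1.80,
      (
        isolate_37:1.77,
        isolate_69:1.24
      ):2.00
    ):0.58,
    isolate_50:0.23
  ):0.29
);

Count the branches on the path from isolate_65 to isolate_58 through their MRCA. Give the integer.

The MRCA of isolate_65 and isolate_58 is the node subtending ((isolate_27,(isolate_73,isolate_65)),(isolate_58,((isolate_74,isolate_71),(isolate_47,isolate_30)))).
From isolate_65 up to that node: 3 branches. From isolate_58 up to the same node: 2 branches. Total: 3 + 2 = 5.

5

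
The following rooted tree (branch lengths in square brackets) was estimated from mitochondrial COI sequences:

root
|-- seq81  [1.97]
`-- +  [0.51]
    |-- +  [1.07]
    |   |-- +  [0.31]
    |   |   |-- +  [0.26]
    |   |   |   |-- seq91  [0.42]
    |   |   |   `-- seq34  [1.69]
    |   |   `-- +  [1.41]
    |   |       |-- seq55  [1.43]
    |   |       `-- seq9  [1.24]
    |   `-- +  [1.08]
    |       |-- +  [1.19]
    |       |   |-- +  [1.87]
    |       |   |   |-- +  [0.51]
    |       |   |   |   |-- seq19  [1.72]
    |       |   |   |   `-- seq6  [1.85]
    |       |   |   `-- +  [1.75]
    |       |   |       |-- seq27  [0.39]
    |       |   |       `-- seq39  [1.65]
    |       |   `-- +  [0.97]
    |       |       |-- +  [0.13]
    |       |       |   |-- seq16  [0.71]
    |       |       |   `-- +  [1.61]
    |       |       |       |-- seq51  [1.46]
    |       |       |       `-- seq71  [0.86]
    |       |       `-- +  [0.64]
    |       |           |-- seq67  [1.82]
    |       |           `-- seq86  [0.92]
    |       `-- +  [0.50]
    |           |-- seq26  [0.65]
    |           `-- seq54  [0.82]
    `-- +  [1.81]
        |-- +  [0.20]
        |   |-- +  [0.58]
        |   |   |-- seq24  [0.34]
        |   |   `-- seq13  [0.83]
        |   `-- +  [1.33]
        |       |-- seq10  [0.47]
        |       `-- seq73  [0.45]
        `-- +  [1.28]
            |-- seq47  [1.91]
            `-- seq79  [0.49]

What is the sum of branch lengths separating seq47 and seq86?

The path runs seq47 → … → MRCA → … → seq86; the MRCA is the node subtending ((((seq91,seq34),(seq55,seq9)),((((seq19,seq6),(seq27,seq39)),((seq16,(seq51,seq71)),(seq67,seq86))),(seq26,seq54))),(((seq24,seq13),(seq10,seq73)),(seq47,seq79))).
Branch lengths along that path: 1.91 + 1.28 + 1.81 + 1.07 + 1.08 + 1.19 + 0.97 + 0.64 + 0.92 = 10.87.

10.87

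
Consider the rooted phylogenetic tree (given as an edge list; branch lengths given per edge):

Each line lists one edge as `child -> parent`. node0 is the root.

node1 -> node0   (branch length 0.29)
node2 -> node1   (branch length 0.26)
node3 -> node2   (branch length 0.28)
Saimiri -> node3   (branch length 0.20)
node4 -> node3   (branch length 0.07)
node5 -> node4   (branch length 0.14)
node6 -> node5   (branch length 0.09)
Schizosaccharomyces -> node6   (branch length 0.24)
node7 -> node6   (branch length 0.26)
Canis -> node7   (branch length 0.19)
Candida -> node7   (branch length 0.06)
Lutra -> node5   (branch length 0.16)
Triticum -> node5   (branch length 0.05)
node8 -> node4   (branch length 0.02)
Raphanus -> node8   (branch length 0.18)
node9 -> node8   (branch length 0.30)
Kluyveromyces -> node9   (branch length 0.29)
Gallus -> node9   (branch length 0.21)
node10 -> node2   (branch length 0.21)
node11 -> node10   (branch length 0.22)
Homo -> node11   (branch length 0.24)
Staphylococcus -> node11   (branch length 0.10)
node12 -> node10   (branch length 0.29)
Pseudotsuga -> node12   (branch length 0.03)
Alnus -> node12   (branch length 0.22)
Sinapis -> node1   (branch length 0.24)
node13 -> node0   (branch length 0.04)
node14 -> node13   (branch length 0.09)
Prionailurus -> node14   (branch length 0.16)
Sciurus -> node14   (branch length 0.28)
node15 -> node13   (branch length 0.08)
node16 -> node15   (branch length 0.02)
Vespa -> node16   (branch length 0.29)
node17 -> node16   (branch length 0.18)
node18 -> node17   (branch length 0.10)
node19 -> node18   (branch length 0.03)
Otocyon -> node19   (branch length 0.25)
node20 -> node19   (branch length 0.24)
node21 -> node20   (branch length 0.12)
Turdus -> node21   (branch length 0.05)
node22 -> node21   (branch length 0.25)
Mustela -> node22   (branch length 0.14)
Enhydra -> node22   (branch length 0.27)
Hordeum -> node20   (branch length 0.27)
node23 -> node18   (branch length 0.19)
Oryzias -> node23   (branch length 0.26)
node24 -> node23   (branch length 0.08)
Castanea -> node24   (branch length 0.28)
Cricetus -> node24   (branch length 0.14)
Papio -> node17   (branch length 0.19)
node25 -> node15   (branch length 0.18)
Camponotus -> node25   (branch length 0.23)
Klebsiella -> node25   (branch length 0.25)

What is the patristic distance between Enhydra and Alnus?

The path runs Enhydra → … → MRCA → … → Alnus; the MRCA is the root of the tree.
Branch lengths along that path: 0.27 + 0.25 + 0.12 + 0.24 + 0.03 + 0.10 + 0.18 + 0.02 + 0.08 + 0.04 + 0.29 + 0.26 + 0.21 + 0.29 + 0.22 = 2.60.

2.60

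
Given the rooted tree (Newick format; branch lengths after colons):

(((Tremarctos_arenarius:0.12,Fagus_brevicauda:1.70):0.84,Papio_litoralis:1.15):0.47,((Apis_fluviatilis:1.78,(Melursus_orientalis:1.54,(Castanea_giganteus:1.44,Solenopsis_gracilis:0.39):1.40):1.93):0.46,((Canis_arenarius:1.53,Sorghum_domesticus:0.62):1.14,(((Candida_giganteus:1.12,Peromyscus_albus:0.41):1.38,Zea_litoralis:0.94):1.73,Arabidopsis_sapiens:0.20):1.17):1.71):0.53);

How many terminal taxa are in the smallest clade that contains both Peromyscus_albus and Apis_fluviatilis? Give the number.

10

The MRCA of Peromyscus_albus and Apis_fluviatilis is the node subtending ((Apis_fluviatilis,(Melursus_orientalis,(Castanea_giganteus,Solenopsis_gracilis))),((Canis_arenarius,Sorghum_domesticus),(((Candida_giganteus,Peromyscus_albus),Zea_litoralis),Arabidopsis_sapiens))).
That clade contains 10 terminal taxa: Apis_fluviatilis, Arabidopsis_sapiens, Candida_giganteus, Canis_arenarius, Castanea_giganteus, Melursus_orientalis, Peromyscus_albus, Solenopsis_gracilis, Sorghum_domesticus, Zea_litoralis.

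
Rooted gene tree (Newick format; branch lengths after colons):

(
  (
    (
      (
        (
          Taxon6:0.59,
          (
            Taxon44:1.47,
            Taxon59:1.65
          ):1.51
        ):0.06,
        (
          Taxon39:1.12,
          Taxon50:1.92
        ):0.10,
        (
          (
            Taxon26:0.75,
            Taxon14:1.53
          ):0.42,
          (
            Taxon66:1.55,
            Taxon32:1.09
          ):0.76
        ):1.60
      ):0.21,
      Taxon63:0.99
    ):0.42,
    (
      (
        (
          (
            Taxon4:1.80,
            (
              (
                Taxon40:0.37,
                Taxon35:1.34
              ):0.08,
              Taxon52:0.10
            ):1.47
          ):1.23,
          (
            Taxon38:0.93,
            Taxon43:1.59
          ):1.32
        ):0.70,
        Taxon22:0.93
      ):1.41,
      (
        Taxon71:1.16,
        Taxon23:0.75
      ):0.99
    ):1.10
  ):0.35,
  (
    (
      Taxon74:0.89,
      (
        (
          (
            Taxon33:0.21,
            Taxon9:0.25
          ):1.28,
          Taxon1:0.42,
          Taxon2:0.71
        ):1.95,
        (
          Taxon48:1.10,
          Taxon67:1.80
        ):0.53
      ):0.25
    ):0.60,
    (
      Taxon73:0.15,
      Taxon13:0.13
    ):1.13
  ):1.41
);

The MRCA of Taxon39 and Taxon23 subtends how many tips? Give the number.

19

The MRCA of Taxon39 and Taxon23 is the node subtending ((((Taxon6,(Taxon44,Taxon59)),(Taxon39,Taxon50),((Taxon26,Taxon14),(Taxon66,Taxon32))),Taxon63),((((Taxon4,((Taxon40,Taxon35),Taxon52)),(Taxon38,Taxon43)),Taxon22),(Taxon71,Taxon23))).
That clade contains 19 terminal taxa: Taxon14, Taxon22, Taxon23, Taxon26, Taxon32, Taxon35, Taxon38, Taxon39, Taxon4, Taxon40, Taxon43, Taxon44, Taxon50, Taxon52, Taxon59, Taxon6, Taxon63, Taxon66, Taxon71.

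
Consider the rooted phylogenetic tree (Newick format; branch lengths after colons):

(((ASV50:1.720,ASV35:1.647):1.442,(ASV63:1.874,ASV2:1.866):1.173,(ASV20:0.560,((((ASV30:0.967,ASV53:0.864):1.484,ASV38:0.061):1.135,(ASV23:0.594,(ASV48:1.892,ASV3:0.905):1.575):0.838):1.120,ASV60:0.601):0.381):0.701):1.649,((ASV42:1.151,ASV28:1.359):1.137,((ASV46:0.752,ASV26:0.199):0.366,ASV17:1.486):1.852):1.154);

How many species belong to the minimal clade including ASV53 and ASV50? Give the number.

The MRCA of ASV53 and ASV50 is the node subtending ((ASV50,ASV35),(ASV63,ASV2),(ASV20,((((ASV30,ASV53),ASV38),(ASV23,(ASV48,ASV3))),ASV60))).
That clade contains 12 terminal taxa: ASV2, ASV20, ASV23, ASV3, ASV30, ASV35, ASV38, ASV48, ASV50, ASV53, ASV60, ASV63.

12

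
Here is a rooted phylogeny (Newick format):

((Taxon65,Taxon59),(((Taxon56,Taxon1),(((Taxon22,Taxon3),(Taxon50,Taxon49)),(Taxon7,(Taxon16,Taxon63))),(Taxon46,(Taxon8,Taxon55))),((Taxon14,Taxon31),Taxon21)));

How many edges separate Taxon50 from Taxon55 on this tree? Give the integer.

The MRCA of Taxon50 and Taxon55 is the node subtending ((Taxon56,Taxon1),(((Taxon22,Taxon3),(Taxon50,Taxon49)),(Taxon7,(Taxon16,Taxon63))),(Taxon46,(Taxon8,Taxon55))).
From Taxon50 up to that node: 4 branches. From Taxon55 up to the same node: 3 branches. Total: 4 + 3 = 7.

7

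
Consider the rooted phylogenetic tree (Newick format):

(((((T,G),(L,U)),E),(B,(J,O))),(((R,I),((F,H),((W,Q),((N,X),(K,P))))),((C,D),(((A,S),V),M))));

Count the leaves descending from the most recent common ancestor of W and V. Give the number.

The MRCA of W and V is the node subtending (((R,I),((F,H),((W,Q),((N,X),(K,P))))),((C,D),(((A,S),V),M))).
That clade contains 16 terminal taxa: A, C, D, F, H, I, K, M, N, P, Q, R, S, V, W, X.

16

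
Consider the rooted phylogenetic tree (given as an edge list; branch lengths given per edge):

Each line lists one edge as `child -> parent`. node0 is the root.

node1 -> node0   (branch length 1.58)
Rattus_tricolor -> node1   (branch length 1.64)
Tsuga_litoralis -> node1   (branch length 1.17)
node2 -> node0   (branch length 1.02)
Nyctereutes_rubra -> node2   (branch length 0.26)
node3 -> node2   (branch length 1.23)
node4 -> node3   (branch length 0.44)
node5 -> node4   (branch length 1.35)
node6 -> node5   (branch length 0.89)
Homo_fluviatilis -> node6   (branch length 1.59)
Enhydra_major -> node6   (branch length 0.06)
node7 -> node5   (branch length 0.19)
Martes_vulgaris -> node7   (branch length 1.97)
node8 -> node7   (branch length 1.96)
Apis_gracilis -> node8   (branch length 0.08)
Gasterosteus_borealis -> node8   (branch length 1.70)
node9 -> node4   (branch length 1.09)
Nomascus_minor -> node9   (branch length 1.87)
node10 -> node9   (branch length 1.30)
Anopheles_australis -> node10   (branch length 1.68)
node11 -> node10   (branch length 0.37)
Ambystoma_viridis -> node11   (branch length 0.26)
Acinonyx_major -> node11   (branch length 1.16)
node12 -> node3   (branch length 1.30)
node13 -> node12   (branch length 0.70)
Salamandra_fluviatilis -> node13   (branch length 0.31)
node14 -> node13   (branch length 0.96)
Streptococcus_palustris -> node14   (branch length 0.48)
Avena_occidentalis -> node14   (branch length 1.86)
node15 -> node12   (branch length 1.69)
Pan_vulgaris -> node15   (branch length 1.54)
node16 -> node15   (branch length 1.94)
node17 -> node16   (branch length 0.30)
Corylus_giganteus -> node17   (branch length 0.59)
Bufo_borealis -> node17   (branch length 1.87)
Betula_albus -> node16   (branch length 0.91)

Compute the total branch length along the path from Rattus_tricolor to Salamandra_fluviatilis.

7.78

The path runs Rattus_tricolor → … → MRCA → … → Salamandra_fluviatilis; the MRCA is the root of the tree.
Branch lengths along that path: 1.64 + 1.58 + 1.02 + 1.23 + 1.30 + 0.70 + 0.31 = 7.78.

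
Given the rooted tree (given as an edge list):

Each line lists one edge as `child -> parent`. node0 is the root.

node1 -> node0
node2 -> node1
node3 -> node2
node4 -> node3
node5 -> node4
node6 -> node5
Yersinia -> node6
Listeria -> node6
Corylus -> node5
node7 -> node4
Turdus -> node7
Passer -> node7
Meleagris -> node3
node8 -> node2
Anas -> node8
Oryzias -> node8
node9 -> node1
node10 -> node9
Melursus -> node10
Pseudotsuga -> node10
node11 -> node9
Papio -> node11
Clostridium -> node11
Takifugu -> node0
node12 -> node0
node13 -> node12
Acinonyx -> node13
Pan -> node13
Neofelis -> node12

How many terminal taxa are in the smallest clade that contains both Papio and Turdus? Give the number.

The MRCA of Papio and Turdus is the node subtending ((((((Yersinia,Listeria),Corylus),(Turdus,Passer)),Meleagris),(Anas,Oryzias)),((Melursus,Pseudotsuga),(Papio,Clostridium))).
That clade contains 12 terminal taxa: Anas, Clostridium, Corylus, Listeria, Meleagris, Melursus, Oryzias, Papio, Passer, Pseudotsuga, Turdus, Yersinia.

12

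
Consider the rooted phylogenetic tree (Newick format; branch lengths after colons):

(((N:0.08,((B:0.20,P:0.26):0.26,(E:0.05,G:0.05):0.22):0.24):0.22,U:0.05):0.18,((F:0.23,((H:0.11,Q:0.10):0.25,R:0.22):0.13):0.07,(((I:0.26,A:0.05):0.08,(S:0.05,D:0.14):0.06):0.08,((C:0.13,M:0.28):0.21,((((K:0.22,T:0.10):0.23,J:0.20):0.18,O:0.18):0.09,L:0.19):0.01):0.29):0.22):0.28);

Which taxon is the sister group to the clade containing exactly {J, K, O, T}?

L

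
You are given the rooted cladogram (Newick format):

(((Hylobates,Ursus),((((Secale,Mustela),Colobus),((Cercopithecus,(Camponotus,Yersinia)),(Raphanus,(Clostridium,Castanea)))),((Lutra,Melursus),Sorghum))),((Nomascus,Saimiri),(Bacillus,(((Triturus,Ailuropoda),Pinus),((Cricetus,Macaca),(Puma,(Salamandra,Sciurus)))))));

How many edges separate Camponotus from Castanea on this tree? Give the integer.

The MRCA of Camponotus and Castanea is the node subtending ((Cercopithecus,(Camponotus,Yersinia)),(Raphanus,(Clostridium,Castanea))).
From Camponotus up to that node: 3 branches. From Castanea up to the same node: 3 branches. Total: 3 + 3 = 6.

6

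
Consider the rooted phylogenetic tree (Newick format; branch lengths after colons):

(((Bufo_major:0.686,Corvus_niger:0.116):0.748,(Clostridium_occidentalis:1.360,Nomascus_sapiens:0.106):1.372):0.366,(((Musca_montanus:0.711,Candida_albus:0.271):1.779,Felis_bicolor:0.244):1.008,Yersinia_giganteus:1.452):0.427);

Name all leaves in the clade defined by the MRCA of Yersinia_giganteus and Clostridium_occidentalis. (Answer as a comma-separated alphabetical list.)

Bufo_major, Candida_albus, Clostridium_occidentalis, Corvus_niger, Felis_bicolor, Musca_montanus, Nomascus_sapiens, Yersinia_giganteus

Tracing Yersinia_giganteus: it sits inside (((Musca_montanus,Candida_albus),Felis_bicolor),Yersinia_giganteus).
Tracing Clostridium_occidentalis: it sits inside (Clostridium_occidentalis,Nomascus_sapiens).
The smallest clade enclosing both is the whole tree (their MRCA is the root), so the answer is all 8 tips in alphabetical order.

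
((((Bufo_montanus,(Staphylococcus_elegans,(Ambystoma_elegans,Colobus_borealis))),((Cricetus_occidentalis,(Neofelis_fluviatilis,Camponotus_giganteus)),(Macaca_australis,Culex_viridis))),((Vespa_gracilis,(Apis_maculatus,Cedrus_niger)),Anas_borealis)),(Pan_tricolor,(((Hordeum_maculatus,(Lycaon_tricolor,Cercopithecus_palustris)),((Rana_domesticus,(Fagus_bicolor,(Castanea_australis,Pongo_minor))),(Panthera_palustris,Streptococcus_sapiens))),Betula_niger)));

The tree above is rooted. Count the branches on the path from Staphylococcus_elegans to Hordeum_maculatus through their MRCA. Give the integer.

10

The MRCA of Staphylococcus_elegans and Hordeum_maculatus is the root of the tree.
From Staphylococcus_elegans up to that node: 5 branches. From Hordeum_maculatus up to the same node: 5 branches. Total: 5 + 5 = 10.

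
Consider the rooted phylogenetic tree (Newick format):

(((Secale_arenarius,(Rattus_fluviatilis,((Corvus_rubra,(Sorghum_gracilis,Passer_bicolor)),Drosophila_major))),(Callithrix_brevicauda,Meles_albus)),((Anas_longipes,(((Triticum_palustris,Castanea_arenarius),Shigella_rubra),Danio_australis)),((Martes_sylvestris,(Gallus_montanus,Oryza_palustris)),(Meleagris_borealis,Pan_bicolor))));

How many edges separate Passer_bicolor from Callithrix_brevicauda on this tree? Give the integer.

8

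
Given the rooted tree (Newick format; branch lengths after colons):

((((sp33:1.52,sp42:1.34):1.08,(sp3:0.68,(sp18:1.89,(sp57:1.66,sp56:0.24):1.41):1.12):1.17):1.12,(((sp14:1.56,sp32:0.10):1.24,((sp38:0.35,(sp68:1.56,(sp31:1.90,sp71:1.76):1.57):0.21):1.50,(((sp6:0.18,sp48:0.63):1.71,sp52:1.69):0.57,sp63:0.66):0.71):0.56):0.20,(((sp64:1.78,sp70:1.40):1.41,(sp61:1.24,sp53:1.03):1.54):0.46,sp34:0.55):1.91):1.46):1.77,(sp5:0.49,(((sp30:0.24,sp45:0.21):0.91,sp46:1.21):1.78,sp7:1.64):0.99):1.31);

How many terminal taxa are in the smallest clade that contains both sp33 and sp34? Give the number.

21

The MRCA of sp33 and sp34 is the node subtending (((sp33,sp42),(sp3,(sp18,(sp57,sp56)))),(((sp14,sp32),((sp38,(sp68,(sp31,sp71))),(((sp6,sp48),sp52),sp63))),(((sp64,sp70),(sp61,sp53)),sp34))).
That clade contains 21 terminal taxa: sp14, sp18, sp3, sp31, sp32, sp33, sp34, sp38, sp42, sp48, sp52, sp53, sp56, sp57, sp6, sp61, sp63, sp64, sp68, sp70, sp71.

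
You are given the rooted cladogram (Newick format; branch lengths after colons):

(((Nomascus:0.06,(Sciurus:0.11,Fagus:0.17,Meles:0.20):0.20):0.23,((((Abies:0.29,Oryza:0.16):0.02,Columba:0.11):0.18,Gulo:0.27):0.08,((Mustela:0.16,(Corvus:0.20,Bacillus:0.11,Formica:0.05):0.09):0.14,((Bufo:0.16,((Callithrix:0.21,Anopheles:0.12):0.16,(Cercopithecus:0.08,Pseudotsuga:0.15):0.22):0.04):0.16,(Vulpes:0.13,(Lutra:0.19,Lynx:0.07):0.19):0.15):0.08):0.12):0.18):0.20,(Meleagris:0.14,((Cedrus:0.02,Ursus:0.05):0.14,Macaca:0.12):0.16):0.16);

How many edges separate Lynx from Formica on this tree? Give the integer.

7

The MRCA of Lynx and Formica is the node subtending ((Mustela,(Corvus,Bacillus,Formica)),((Bufo,((Callithrix,Anopheles),(Cercopithecus,Pseudotsuga))),(Vulpes,(Lutra,Lynx)))).
From Lynx up to that node: 4 branches. From Formica up to the same node: 3 branches. Total: 4 + 3 = 7.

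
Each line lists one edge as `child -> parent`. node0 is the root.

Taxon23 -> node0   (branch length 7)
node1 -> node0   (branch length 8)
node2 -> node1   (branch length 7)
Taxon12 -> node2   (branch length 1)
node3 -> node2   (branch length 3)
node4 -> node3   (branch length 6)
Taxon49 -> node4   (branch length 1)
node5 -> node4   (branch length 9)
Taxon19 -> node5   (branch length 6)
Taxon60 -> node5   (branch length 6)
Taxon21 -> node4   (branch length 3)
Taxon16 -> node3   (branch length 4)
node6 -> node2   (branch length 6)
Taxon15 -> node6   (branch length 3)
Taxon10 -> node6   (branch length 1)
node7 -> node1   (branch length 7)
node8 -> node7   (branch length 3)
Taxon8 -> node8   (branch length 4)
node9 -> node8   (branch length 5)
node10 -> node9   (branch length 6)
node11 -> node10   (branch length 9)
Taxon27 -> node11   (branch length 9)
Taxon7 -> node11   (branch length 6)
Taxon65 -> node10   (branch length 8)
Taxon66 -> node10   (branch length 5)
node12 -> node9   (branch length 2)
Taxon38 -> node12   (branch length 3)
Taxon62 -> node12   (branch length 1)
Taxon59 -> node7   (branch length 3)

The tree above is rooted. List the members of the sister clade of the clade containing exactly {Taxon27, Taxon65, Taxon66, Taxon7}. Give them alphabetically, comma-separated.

The clade containing exactly {Taxon27, Taxon65, Taxon66, Taxon7} attaches to the tree at the node subtending (((Taxon27,Taxon7),Taxon65,Taxon66),(Taxon38,Taxon62)).
The other lineage descending from that same node — the sister group — is (Taxon38,Taxon62); its 2 tips in alphabetical order are the answer.

Taxon38, Taxon62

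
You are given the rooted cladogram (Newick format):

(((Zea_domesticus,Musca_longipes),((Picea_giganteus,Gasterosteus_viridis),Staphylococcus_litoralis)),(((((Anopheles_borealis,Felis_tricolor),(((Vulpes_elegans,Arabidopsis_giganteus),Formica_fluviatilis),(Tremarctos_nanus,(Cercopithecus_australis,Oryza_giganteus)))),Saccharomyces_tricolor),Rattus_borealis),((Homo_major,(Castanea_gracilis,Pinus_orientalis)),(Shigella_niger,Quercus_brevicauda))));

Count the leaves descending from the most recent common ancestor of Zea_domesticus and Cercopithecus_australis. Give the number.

20

The MRCA of Zea_domesticus and Cercopithecus_australis is the root, so the clade is the entire tree.
That clade contains 20 terminal taxa: Anopheles_borealis, Arabidopsis_giganteus, Castanea_gracilis, Cercopithecus_australis, Felis_tricolor, Formica_fluviatilis, Gasterosteus_viridis, Homo_major, Musca_longipes, Oryza_giganteus, Picea_giganteus, Pinus_orientalis, Quercus_brevicauda, Rattus_borealis, Saccharomyces_tricolor, Shigella_niger, Staphylococcus_litoralis, Tremarctos_nanus, Vulpes_elegans, Zea_domesticus.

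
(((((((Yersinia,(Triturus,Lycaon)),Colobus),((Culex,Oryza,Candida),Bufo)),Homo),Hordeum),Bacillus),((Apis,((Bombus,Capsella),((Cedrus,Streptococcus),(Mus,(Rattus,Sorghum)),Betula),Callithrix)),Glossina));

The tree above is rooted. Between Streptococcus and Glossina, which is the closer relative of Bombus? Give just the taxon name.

The MRCA of Bombus and Streptococcus subtends ((Bombus,Capsella),((Cedrus,Streptococcus),(Mus,(Rattus,Sorghum)),Betula),Callithrix) (9 taxa).
The MRCA of Bombus and Glossina subtends ((Apis,((Bombus,Capsella),((Cedrus,Streptococcus),(Mus,(Rattus,Sorghum)),Betula),Callithrix)),Glossina) (11 taxa).
The first is nested inside the second, so Bombus shares a more recent common ancestor with Streptococcus.

Streptococcus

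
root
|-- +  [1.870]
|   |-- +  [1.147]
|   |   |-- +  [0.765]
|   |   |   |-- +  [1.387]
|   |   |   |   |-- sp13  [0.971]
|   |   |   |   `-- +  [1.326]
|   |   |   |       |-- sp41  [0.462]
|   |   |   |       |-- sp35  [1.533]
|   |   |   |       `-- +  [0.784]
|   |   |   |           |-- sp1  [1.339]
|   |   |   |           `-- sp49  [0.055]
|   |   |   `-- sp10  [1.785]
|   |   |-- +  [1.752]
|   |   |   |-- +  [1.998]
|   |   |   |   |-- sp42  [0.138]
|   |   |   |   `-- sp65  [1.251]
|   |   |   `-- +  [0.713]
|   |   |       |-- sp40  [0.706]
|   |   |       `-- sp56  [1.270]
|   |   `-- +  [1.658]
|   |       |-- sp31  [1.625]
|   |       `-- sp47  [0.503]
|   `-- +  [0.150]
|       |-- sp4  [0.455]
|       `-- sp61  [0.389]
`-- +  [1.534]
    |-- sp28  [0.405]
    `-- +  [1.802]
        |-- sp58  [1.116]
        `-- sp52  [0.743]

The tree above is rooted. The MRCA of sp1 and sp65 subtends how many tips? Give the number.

The MRCA of sp1 and sp65 is the node subtending (((sp13,(sp41,sp35,(sp1,sp49))),sp10),((sp42,sp65),(sp40,sp56)),(sp31,sp47)).
That clade contains 12 terminal taxa: sp1, sp10, sp13, sp31, sp35, sp40, sp41, sp42, sp47, sp49, sp56, sp65.

12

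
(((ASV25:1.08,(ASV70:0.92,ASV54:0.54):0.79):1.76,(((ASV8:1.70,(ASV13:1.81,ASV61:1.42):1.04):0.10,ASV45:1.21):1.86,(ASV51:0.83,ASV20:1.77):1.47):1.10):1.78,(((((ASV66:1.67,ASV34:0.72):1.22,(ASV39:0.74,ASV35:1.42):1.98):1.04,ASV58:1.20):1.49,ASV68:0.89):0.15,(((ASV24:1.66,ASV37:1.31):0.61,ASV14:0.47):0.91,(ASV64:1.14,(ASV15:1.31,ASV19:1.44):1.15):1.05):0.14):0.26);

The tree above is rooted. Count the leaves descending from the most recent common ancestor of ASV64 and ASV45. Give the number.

The MRCA of ASV64 and ASV45 is the root, so the clade is the entire tree.
That clade contains 21 terminal taxa: ASV13, ASV14, ASV15, ASV19, ASV20, ASV24, ASV25, ASV34, ASV35, ASV37, ASV39, ASV45, ASV51, ASV54, ASV58, ASV61, ASV64, ASV66, ASV68, ASV70, ASV8.

21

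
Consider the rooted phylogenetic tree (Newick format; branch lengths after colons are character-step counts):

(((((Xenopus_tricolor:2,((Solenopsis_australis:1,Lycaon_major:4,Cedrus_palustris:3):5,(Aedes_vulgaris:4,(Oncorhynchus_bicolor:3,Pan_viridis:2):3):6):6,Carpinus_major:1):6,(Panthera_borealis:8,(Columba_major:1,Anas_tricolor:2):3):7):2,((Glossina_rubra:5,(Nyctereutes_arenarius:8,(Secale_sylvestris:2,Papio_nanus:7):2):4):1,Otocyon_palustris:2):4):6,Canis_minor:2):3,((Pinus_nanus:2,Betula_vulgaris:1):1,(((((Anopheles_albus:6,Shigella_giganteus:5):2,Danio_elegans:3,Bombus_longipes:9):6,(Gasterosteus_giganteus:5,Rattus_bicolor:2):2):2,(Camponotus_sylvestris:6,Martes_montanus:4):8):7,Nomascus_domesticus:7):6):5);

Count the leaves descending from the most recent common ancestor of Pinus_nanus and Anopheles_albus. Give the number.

The MRCA of Pinus_nanus and Anopheles_albus is the node subtending ((Pinus_nanus,Betula_vulgaris),(((((Anopheles_albus,Shigella_giganteus),Danio_elegans,Bombus_longipes),(Gasterosteus_giganteus,Rattus_bicolor)),(Camponotus_sylvestris,Martes_montanus)),Nomascus_domesticus)).
That clade contains 11 terminal taxa: Anopheles_albus, Betula_vulgaris, Bombus_longipes, Camponotus_sylvestris, Danio_elegans, Gasterosteus_giganteus, Martes_montanus, Nomascus_domesticus, Pinus_nanus, Rattus_bicolor, Shigella_giganteus.

11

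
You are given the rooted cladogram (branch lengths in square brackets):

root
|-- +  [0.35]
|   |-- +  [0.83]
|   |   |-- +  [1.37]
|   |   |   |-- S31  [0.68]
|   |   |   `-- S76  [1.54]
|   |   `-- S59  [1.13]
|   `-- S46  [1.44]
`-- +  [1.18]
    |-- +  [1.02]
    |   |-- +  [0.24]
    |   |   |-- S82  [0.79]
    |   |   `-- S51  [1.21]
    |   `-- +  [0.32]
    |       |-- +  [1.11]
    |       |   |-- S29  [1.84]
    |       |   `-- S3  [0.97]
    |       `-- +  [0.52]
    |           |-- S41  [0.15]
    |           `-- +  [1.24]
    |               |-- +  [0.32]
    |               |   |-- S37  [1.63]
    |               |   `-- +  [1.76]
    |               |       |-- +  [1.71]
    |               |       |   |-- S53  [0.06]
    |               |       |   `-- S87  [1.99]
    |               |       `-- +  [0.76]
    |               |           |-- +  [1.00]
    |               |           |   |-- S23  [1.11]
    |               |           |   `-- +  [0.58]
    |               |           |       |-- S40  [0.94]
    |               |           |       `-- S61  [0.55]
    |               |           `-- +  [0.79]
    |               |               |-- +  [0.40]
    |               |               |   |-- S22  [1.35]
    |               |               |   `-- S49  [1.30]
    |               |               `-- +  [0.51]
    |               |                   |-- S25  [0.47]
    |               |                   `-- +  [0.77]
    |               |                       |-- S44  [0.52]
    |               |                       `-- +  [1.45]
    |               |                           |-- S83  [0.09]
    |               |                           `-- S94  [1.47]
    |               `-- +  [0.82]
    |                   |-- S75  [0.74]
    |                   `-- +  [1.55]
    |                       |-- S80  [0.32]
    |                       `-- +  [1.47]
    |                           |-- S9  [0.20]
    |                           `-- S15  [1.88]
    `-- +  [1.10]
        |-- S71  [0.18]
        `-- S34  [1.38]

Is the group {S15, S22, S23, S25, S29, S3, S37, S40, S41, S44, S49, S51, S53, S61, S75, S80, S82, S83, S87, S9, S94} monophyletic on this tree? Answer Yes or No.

The most recent common ancestor of these taxa subtends ((S82,S51),((S29,S3),(S41,((S37,((S53,S87),((S23,(S40,S61)),((S22,S49),(S25,(S44,(S83,S94))))))),(S75,(S80,(S9,S15))))))).
That clade has exactly 21 tips — every listed taxon and nothing else — so the group is monophyletic.

Yes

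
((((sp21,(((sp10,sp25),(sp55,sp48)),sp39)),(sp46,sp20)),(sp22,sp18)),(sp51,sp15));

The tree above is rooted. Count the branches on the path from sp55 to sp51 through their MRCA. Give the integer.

9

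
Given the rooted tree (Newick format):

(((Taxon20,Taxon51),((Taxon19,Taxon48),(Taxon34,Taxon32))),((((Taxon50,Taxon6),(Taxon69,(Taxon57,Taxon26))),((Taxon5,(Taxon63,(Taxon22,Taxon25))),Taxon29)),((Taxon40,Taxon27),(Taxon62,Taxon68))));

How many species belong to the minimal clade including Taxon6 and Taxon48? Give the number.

20

The MRCA of Taxon6 and Taxon48 is the root, so the clade is the entire tree.
That clade contains 20 terminal taxa: Taxon19, Taxon20, Taxon22, Taxon25, Taxon26, Taxon27, Taxon29, Taxon32, Taxon34, Taxon40, Taxon48, Taxon5, Taxon50, Taxon51, Taxon57, Taxon6, Taxon62, Taxon63, Taxon68, Taxon69.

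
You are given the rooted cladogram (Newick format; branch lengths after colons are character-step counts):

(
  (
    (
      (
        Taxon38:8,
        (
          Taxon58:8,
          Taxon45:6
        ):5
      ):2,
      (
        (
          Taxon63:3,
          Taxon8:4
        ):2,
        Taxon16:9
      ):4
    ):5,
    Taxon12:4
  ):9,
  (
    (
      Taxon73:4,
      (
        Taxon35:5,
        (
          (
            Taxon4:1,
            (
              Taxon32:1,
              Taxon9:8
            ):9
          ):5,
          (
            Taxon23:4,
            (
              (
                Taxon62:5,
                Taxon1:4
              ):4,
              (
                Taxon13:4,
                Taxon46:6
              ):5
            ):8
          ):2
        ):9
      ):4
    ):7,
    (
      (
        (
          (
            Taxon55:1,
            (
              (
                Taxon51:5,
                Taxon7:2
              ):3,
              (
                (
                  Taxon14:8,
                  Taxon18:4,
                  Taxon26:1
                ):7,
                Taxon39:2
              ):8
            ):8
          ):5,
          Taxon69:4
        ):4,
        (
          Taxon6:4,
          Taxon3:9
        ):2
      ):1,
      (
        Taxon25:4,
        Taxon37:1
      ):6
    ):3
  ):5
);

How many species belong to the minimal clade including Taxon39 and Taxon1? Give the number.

22

The MRCA of Taxon39 and Taxon1 is the node subtending ((Taxon73,(Taxon35,((Taxon4,(Taxon32,Taxon9)),(Taxon23,((Taxon62,Taxon1),(Taxon13,Taxon46)))))),((((Taxon55,((Taxon51,Taxon7),((Taxon14,Taxon18,Taxon26),Taxon39))),Taxon69),(Taxon6,Taxon3)),(Taxon25,Taxon37))).
That clade contains 22 terminal taxa: Taxon1, Taxon13, Taxon14, Taxon18, Taxon23, Taxon25, Taxon26, Taxon3, Taxon32, Taxon35, Taxon37, Taxon39, Taxon4, Taxon46, Taxon51, Taxon55, Taxon6, Taxon62, Taxon69, Taxon7, Taxon73, Taxon9.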